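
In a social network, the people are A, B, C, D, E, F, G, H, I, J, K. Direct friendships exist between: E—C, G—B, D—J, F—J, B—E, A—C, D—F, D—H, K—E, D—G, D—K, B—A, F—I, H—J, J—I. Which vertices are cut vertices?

D

Removing D increases the component count from 1 to 2, so D is a cut vertex.
By contrast removing J leaves 1 component; it is not a cut vertex. No other vertex is a cut vertex either.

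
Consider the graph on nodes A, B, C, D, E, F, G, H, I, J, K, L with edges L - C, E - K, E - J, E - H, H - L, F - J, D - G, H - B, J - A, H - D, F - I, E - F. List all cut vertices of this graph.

Removing D increases the component count from 1 to 2, so D is a cut vertex.
Removing E increases the component count from 1 to 3, so E is a cut vertex.
Removing F increases the component count from 1 to 2, so F is a cut vertex.
Likewise H, J, L are cut vertices.
By contrast removing B leaves 1 component; it is not a cut vertex. No other vertex is a cut vertex either.

D, E, F, H, J, L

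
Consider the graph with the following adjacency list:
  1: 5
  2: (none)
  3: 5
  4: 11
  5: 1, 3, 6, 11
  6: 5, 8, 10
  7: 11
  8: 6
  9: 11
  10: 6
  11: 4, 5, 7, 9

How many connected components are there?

2 is isolated — a component by itself.
Starting from 1 we can reach 1, 3, 4, 5, 6, 7, 8, 9, 10, 11. That is one component of size 10.
Total: 2 components.

2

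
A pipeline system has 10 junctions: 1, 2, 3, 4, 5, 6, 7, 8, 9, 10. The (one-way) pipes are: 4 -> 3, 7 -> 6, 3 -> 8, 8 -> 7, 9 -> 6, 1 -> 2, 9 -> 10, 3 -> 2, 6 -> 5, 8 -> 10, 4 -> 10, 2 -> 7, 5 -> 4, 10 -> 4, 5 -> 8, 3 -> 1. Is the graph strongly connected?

No

There is no directed path from 1 to 9, so the graph is not strongly connected.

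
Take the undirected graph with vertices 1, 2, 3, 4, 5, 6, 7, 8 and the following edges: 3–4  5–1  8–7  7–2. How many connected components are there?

4

6 is isolated — a component by itself.
Starting from 1 we can reach 1, 5. That is one component of size 2.
Starting from 3 we can reach 3, 4. That is one component of size 2.
Starting from 2 we can reach 2, 7, 8. That is one component of size 3.
Total: 4 components.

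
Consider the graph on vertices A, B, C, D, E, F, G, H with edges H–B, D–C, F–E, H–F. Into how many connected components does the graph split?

G is isolated — a component by itself.
A is isolated — a component by itself.
Starting from C we can reach C, D. That is one component of size 2.
Starting from B we can reach B, E, F, H. That is one component of size 4.
Total: 4 components.

4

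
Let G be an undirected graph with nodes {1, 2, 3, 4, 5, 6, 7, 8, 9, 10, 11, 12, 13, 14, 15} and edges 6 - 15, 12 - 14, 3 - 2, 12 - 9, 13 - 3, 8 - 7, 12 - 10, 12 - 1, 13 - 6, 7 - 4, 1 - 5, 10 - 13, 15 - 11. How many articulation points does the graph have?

8

Removing 1 increases the component count from 2 to 3, so 1 is a cut vertex.
Removing 3 increases the component count from 2 to 3, so 3 is a cut vertex.
Removing 6 increases the component count from 2 to 3, so 6 is a cut vertex.
Likewise 7, 10, 12, 13, 15 are cut vertices.
By contrast removing 11 leaves 2 components; it is not a cut vertex. No other vertex is a cut vertex either.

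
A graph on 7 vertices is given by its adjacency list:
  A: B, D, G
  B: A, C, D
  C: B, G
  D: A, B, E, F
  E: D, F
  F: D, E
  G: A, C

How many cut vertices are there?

Removing D increases the component count from 1 to 2, so D is a cut vertex.
By contrast removing F leaves 1 component; it is not a cut vertex. No other vertex is a cut vertex either.

1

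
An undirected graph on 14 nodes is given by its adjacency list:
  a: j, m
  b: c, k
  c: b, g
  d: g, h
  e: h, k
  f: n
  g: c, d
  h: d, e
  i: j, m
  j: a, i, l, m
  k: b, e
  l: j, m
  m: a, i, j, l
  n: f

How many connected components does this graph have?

Starting from f we can reach f, n. That is one component of size 2.
Starting from a we can reach a, i, j, l, m. That is one component of size 5.
Starting from b we can reach b, c, d, e, g, h, k. That is one component of size 7.
Total: 3 components.

3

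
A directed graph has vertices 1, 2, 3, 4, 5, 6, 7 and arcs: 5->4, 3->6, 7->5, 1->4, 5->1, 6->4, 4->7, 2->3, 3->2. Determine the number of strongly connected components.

3

{1, 4, 5, 7} are all mutually reachable — one SCC of size 4.
{2, 3} are all mutually reachable — one SCC of size 2.
{6} is an SCC by itself.
That gives 3 strongly connected components.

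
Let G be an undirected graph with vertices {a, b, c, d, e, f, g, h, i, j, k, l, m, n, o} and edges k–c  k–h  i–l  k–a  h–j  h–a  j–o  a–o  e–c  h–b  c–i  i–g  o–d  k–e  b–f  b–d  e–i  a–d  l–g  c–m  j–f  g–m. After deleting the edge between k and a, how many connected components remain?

k and a are still connected via k-h-a, so the component count stays at 2.

2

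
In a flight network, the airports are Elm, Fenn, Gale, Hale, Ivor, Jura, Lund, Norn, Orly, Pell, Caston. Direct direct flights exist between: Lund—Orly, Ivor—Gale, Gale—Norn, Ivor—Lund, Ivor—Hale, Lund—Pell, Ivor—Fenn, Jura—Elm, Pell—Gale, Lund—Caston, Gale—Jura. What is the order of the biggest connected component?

11

Starting from Elm we can reach Elm, Fenn, Gale, Hale, Ivor, Jura, Lund, Norn, Orly, Pell, Caston. That is one component of size 11.
The largest has 11 vertices.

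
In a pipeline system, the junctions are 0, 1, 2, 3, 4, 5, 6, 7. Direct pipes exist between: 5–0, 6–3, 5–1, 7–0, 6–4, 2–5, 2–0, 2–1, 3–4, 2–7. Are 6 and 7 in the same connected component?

The component containing 6 is {3, 4, 6}, and 7 is not in it.

No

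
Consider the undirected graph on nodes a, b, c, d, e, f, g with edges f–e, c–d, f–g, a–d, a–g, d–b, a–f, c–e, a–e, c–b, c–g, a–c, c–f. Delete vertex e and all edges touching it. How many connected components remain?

1

With e gone, the remaining components are: {a, b, c, d, f, g}.
That is 1 component.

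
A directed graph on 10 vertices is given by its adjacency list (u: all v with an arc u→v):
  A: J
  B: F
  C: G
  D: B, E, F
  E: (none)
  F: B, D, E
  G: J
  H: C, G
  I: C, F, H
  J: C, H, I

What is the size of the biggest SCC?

5

{C, G, H, I, J} are all mutually reachable — one SCC of size 5.
{B, D, F} are all mutually reachable — one SCC of size 3.
{A} is an SCC by itself.
{E} is an SCC by itself.
The largest has 5 vertices.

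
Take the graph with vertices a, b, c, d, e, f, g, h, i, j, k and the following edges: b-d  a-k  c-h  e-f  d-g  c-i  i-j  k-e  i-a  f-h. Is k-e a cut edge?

No

After removing k-e, the path k-a-i-c-h-f-e still connects them, so the edge is not a bridge.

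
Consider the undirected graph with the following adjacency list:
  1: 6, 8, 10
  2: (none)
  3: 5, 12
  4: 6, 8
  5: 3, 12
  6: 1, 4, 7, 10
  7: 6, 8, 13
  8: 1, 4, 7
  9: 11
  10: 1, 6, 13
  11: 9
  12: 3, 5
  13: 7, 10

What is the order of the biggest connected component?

2 is isolated — a component by itself.
Starting from 9 we can reach 9, 11. That is one component of size 2.
Starting from 3 we can reach 3, 5, 12. That is one component of size 3.
Starting from 1 we can reach 1, 4, 6, 7, 8, 10, 13. That is one component of size 7.
The largest has 7 vertices.

7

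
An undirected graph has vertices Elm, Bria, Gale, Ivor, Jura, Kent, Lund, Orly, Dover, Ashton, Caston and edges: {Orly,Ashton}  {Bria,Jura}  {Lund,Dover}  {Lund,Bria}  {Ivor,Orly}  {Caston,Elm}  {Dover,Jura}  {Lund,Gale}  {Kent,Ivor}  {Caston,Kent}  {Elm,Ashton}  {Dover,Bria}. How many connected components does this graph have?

Starting from Bria we can reach Bria, Gale, Jura, Lund, Dover. That is one component of size 5.
Starting from Elm we can reach Elm, Ivor, Kent, Orly, Ashton, Caston. That is one component of size 6.
Total: 2 components.

2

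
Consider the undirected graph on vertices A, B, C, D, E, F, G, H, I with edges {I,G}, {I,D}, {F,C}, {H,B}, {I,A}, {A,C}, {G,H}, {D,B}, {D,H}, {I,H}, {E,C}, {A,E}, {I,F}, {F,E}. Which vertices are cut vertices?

Removing I increases the component count from 1 to 2, so I is a cut vertex.
By contrast removing C leaves 1 component; it is not a cut vertex. No other vertex is a cut vertex either.

I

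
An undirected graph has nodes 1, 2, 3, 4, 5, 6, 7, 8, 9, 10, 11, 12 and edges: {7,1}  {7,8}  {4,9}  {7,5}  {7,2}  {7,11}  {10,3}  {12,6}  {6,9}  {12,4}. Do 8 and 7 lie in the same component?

Yes

From 8 we can reach 1, 2, 5, 7, 8, 11, which includes 7.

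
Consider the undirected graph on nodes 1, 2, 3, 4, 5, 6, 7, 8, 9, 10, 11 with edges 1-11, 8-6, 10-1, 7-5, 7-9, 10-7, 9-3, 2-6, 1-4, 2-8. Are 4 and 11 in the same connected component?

From 4 we can reach 1, 3, 4, 5, 7, 9, 10, 11, which includes 11.

Yes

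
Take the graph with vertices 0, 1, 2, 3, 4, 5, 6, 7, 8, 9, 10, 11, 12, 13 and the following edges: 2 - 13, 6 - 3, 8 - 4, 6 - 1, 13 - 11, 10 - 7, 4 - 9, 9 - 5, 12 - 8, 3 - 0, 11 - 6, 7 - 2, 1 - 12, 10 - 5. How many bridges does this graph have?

2

The edges on the cycle 10-7-2-13-11-6-1-12-8-4-9-5-10 are not bridges since each lies on that cycle.
But removing 3 - 0 disconnects 3 from 0; removing 3 - 6 disconnects 3 from 6 — these are bridges.
That makes 2 bridges.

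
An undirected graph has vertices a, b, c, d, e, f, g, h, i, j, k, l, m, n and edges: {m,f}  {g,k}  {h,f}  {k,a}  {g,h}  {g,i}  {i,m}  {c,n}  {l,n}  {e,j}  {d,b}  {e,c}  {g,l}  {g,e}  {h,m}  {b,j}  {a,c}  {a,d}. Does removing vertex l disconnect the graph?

No

Deleting l leaves 1 component (was 1) (its neighbors g, n remain connected to each other), so l is not a cut vertex.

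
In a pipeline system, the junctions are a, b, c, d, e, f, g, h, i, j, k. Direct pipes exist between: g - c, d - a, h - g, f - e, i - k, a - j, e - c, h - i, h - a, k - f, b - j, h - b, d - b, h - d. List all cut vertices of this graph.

Removing h increases the component count from 1 to 2, so h is a cut vertex.
By contrast removing b leaves 1 component; it is not a cut vertex. No other vertex is a cut vertex either.

h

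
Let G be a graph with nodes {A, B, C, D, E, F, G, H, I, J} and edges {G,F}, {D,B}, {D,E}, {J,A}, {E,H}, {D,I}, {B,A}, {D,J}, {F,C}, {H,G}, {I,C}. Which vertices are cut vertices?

D

Removing D increases the component count from 1 to 2, so D is a cut vertex.
By contrast removing B leaves 1 component; it is not a cut vertex. No other vertex is a cut vertex either.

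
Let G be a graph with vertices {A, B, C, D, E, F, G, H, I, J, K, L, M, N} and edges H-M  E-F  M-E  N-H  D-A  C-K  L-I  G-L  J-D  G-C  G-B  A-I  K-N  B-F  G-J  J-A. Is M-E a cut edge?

After removing M-E, the path M-H-N-K-C-G-B-F-E still connects them, so the edge is not a bridge.

No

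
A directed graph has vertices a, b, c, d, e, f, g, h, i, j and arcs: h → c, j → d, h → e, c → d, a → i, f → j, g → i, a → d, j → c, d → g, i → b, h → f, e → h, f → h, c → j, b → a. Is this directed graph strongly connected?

There is no directed path from i to j, so the graph is not strongly connected.

No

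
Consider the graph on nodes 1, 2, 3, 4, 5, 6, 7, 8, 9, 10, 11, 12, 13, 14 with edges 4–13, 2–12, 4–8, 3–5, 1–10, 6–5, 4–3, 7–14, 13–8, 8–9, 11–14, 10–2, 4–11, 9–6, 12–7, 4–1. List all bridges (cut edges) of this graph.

The edges on the cycle 4-1-10-2-12-7-14-11-4 are not bridges since each lies on that cycle.
Every edge lies on some cycle, so there are no bridges.

none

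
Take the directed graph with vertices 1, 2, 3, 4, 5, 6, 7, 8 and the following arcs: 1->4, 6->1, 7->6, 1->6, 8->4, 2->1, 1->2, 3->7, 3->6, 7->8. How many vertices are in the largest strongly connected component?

{1, 2, 6} are all mutually reachable — one SCC of size 3.
{4} is an SCC by itself.
{5} is an SCC by itself.
{7} is an SCC by itself.
{8} is an SCC by itself.
(and 1 more singleton SCC)
The largest has 3 vertices.

3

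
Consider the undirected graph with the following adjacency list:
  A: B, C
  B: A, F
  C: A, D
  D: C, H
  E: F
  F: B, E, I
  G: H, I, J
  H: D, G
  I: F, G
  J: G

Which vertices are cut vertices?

Removing F increases the component count from 1 to 2, so F is a cut vertex.
Removing G increases the component count from 1 to 2, so G is a cut vertex.
By contrast removing J leaves 1 component; it is not a cut vertex. No other vertex is a cut vertex either.

F, G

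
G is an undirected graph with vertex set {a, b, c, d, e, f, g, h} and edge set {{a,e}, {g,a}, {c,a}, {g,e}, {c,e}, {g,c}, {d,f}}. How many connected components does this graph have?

h is isolated — a component by itself.
b is isolated — a component by itself.
Starting from d we can reach d, f. That is one component of size 2.
Starting from a we can reach a, c, e, g. That is one component of size 4.
Total: 4 components.

4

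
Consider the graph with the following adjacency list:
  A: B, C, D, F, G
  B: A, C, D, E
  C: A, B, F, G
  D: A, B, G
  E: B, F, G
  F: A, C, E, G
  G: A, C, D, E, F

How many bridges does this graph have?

0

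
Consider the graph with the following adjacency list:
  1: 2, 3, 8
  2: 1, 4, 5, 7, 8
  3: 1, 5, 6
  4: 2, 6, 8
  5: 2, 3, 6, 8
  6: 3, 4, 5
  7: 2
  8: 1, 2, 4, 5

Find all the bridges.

2-7

The edges on the cycle 2-4-8-1-2 are not bridges since each lies on that cycle.
But removing 7-2 disconnects 7 from 2 — this is a bridge.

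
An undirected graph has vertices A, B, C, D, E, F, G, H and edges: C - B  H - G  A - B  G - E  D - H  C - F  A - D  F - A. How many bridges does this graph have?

The edges on the cycle C-F-A-B-C are not bridges since each lies on that cycle.
But removing D - H disconnects D from H; removing A - D disconnects A from D; removing H - G disconnects H from G; removing G - E disconnects G from E — these are bridges.
That makes 4 bridges.

4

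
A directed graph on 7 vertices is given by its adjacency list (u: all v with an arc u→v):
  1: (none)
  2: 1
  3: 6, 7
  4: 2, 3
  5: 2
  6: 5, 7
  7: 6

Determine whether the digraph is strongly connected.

No

There is no directed path from 1 to 4, so the graph is not strongly connected.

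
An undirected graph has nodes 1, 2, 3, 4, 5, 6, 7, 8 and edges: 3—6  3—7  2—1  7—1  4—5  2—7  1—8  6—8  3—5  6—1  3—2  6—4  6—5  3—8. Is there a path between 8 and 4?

Yes

From 8 we can reach 1, 2, 3, 4, 5, 6, 7, 8, which includes 4.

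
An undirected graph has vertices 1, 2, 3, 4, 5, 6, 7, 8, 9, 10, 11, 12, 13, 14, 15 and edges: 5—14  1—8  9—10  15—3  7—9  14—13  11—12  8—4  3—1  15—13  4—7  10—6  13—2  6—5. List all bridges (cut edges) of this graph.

11-12, 13-2

The edges on the cycle 15-3-1-8-4-7-9-10-6-5-14-13-15 are not bridges since each lies on that cycle.
But removing 11—12 disconnects 11 from 12; removing 13—2 disconnects 13 from 2 — these are bridges.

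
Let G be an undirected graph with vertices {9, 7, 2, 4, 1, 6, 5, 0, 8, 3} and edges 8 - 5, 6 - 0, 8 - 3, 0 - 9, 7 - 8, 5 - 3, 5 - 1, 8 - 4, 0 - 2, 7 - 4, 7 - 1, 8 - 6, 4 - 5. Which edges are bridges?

The edges on the cycle 7-8-5-1-7 are not bridges since each lies on that cycle.
But removing 6 - 0 disconnects 6 from 0; removing 2 - 0 disconnects 2 from 0; removing 8 - 6 disconnects 8 from 6; removing 0 - 9 disconnects 0 from 9 — these are bridges.

0-2, 0-6, 0-9, 6-8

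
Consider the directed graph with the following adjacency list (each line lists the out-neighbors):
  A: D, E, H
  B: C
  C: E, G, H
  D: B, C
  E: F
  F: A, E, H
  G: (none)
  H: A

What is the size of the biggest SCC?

{A, B, C, D, E, F, H} are all mutually reachable — one SCC of size 7.
{G} is an SCC by itself.
The largest has 7 vertices.

7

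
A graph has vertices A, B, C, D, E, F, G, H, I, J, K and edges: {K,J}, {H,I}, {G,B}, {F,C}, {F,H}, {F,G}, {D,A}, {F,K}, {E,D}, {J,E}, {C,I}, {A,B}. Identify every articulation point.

Removing F increases the component count from 1 to 2, so F is a cut vertex.
By contrast removing C leaves 1 component; it is not a cut vertex. No other vertex is a cut vertex either.

F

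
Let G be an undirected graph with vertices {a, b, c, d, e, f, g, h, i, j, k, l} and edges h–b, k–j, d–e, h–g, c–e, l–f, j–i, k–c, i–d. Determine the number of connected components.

4

a is isolated — a component by itself.
Starting from f we can reach f, l. That is one component of size 2.
Starting from b we can reach b, g, h. That is one component of size 3.
Starting from c we can reach c, d, e, i, j, k. That is one component of size 6.
Total: 4 components.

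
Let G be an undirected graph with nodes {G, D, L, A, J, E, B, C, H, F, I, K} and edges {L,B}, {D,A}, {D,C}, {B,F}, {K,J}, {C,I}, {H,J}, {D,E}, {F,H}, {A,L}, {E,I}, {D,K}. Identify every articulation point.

Removing D increases the component count from 2 to 3, so D is a cut vertex.
By contrast removing E leaves 2 components; it is not a cut vertex. No other vertex is a cut vertex either.

D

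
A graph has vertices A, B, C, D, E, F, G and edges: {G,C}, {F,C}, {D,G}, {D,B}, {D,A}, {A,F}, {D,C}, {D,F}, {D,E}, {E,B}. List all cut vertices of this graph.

Removing D increases the component count from 1 to 2, so D is a cut vertex.
By contrast removing B leaves 1 component; it is not a cut vertex. No other vertex is a cut vertex either.

D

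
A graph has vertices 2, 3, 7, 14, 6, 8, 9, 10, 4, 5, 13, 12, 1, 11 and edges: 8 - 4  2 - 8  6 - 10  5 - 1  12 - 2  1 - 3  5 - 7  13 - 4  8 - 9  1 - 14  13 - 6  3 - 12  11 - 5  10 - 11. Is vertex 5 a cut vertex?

Deleting 5 raises the number of components from 1 to 2, so 5 is a cut vertex.

Yes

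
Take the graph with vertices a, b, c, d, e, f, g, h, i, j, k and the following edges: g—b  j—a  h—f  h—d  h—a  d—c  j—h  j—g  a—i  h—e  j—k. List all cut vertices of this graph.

a, d, g, h, j

Removing a increases the component count from 1 to 2, so a is a cut vertex.
Removing d increases the component count from 1 to 2, so d is a cut vertex.
Removing g increases the component count from 1 to 2, so g is a cut vertex.
Likewise h, j are cut vertices.
By contrast removing b leaves 1 component; it is not a cut vertex. No other vertex is a cut vertex either.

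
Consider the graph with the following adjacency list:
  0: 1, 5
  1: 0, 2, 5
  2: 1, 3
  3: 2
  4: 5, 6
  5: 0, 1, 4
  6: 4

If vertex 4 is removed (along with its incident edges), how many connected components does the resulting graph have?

2

With 4 gone, the remaining components are: {6}; {0, 1, 2, 3, 5}.
That is 2 components.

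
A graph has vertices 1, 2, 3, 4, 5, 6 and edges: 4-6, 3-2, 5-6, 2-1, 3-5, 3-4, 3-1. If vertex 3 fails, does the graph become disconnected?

Yes

Deleting 3 raises the number of components from 1 to 2, so 3 is a cut vertex.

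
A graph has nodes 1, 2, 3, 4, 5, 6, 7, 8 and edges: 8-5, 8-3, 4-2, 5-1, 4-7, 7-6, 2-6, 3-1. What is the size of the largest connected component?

Starting from 2 we can reach 2, 4, 6, 7. That is one component of size 4.
Starting from 1 we can reach 1, 3, 5, 8. That is one component of size 4.
The largest has 4 vertices.

4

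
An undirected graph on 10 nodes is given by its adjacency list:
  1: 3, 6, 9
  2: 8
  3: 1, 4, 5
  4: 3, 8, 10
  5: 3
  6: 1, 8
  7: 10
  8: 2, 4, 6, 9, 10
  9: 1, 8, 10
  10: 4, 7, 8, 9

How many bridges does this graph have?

3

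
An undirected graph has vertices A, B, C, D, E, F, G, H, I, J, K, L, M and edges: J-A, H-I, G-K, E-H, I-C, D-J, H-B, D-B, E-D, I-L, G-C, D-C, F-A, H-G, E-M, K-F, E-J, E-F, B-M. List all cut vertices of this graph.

Removing I increases the component count from 1 to 2, so I is a cut vertex.
By contrast removing K leaves 1 component; it is not a cut vertex. No other vertex is a cut vertex either.

I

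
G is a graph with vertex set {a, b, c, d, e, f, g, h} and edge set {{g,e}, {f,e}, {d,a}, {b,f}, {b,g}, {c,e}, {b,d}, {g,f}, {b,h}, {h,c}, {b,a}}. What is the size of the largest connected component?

8

Starting from a we can reach a, b, c, d, e, f, g, h. That is one component of size 8.
The largest has 8 vertices.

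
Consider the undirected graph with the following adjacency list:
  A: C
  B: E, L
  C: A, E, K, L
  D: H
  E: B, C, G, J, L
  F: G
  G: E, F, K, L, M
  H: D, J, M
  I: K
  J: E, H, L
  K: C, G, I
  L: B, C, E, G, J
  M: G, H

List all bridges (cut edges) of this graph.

The edges on the cycle C-L-B-E-C are not bridges since each lies on that cycle.
But removing H-D disconnects H from D; removing K-I disconnects K from I; removing C-A disconnects C from A; removing F-G disconnects F from G — these are bridges.

A-C, D-H, F-G, I-K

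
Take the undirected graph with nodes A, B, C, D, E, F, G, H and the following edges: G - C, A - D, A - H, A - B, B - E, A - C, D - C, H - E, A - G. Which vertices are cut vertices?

A

Removing A increases the component count from 2 to 3, so A is a cut vertex.
By contrast removing G leaves 2 components; it is not a cut vertex. No other vertex is a cut vertex either.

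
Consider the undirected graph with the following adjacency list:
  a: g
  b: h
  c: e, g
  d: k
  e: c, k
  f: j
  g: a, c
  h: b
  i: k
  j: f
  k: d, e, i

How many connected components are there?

Starting from f we can reach f, j. That is one component of size 2.
Starting from b we can reach b, h. That is one component of size 2.
Starting from a we can reach a, c, d, e, g, i, k. That is one component of size 7.
Total: 3 components.

3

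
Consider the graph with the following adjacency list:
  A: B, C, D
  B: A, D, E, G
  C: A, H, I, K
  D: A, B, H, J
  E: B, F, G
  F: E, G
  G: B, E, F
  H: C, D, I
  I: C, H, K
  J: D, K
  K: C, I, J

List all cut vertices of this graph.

Removing B increases the component count from 1 to 2, so B is a cut vertex.
By contrast removing F leaves 1 component; it is not a cut vertex. No other vertex is a cut vertex either.

B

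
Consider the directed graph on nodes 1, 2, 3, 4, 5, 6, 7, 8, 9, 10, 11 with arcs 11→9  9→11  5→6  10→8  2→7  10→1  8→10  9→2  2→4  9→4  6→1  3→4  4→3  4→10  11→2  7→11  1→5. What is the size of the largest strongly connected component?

4

{2, 7, 9, 11} are all mutually reachable — one SCC of size 4.
{1, 5, 6} are all mutually reachable — one SCC of size 3.
{3, 4} are all mutually reachable — one SCC of size 2.
{8, 10} are all mutually reachable — one SCC of size 2.
The largest has 4 vertices.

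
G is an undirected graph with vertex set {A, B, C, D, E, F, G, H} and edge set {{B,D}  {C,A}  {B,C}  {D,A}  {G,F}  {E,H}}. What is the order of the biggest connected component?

Starting from E we can reach E, H. That is one component of size 2.
Starting from F we can reach F, G. That is one component of size 2.
Starting from A we can reach A, B, C, D. That is one component of size 4.
The largest has 4 vertices.

4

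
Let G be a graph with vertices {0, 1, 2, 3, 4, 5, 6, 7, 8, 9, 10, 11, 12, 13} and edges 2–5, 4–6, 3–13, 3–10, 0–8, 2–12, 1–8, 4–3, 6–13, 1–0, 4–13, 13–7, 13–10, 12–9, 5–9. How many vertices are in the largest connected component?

6

11 is isolated — a component by itself.
Starting from 0 we can reach 0, 1, 8. That is one component of size 3.
Starting from 2 we can reach 2, 5, 9, 12. That is one component of size 4.
Starting from 3 we can reach 3, 4, 6, 7, 10, 13. That is one component of size 6.
The largest has 6 vertices.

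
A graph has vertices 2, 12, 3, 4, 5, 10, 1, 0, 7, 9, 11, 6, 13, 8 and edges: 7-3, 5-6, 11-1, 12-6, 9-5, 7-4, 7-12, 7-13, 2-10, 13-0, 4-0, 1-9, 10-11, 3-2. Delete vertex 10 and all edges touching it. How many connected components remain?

2

With 10 gone, the remaining components are: {8}; {0, 1, 2, 3, 4, 5, 6, 7, 9, 11, 12, 13}.
That is 2 components.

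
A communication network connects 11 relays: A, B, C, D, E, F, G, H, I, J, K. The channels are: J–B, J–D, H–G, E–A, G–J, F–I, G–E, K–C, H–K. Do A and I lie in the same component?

The component containing A is {A, B, C, D, E, G, H, J, K}, and I is not in it.

No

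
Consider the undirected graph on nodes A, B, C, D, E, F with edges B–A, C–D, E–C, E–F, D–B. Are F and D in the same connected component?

From F we can reach A, B, C, D, E, F, which includes D.

Yes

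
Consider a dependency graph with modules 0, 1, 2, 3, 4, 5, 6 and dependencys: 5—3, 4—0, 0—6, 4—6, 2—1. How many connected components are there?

Starting from 1 we can reach 1, 2. That is one component of size 2.
Starting from 3 we can reach 3, 5. That is one component of size 2.
Starting from 0 we can reach 0, 4, 6. That is one component of size 3.
Total: 3 components.

3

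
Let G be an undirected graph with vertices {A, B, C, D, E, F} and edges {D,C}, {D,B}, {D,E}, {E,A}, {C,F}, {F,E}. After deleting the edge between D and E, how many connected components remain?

1

D and E are still connected via D-C-F-E, so the component count stays at 1.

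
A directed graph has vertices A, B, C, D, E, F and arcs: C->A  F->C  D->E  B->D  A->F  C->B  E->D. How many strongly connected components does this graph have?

3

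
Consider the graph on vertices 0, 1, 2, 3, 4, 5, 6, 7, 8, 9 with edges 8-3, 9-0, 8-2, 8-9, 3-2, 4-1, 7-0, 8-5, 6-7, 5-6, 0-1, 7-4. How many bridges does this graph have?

The edges on the cycle 8-3-2-8 are not bridges since each lies on that cycle.
Every edge lies on some cycle, so there are no bridges.

0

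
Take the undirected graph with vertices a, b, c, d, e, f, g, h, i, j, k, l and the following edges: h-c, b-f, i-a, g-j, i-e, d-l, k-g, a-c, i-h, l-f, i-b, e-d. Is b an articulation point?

No

Deleting b leaves 2 components (was 2), so b is not a cut vertex.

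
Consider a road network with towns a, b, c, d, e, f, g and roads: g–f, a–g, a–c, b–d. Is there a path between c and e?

No

The component containing c is {a, c, f, g}, and e is not in it.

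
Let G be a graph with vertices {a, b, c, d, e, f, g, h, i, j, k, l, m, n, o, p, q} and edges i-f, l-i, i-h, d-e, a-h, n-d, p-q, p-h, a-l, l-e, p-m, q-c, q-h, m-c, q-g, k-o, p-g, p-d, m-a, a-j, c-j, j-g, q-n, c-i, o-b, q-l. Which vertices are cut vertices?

Removing i increases the component count from 2 to 3, so i is a cut vertex.
Removing o increases the component count from 2 to 3, so o is a cut vertex.
By contrast removing j leaves 2 components; it is not a cut vertex. No other vertex is a cut vertex either.

i, o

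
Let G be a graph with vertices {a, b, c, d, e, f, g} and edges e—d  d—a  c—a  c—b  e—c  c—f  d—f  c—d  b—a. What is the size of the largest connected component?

6

g is isolated — a component by itself.
Starting from a we can reach a, b, c, d, e, f. That is one component of size 6.
The largest has 6 vertices.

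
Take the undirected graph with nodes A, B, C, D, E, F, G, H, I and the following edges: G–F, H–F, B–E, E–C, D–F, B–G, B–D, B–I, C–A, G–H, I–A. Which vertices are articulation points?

B

Removing B increases the component count from 1 to 2, so B is a cut vertex.
By contrast removing F leaves 1 component; it is not a cut vertex. No other vertex is a cut vertex either.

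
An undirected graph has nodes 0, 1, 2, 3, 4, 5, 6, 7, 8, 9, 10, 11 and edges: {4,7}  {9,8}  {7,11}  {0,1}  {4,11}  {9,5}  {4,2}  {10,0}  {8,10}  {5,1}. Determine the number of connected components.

4

3 is isolated — a component by itself.
6 is isolated — a component by itself.
Starting from 2 we can reach 2, 4, 7, 11. That is one component of size 4.
Starting from 0 we can reach 0, 1, 5, 8, 9, 10. That is one component of size 6.
Total: 4 components.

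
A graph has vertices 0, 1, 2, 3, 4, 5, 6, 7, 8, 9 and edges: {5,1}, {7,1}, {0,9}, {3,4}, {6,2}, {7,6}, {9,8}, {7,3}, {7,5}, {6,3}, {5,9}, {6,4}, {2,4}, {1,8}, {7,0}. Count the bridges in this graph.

The edges on the cycle 7-5-1-7 are not bridges since each lies on that cycle.
Every edge lies on some cycle, so there are no bridges.

0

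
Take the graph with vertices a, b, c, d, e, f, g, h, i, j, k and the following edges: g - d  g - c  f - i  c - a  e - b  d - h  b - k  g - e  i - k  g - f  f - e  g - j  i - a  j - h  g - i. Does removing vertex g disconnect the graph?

Yes

Deleting g raises the number of components from 1 to 2, so g is a cut vertex.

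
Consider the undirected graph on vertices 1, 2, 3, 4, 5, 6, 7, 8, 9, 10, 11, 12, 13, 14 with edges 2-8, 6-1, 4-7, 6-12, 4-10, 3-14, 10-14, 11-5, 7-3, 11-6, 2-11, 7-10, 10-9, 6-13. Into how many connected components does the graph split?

Starting from 3 we can reach 3, 4, 7, 9, 10, 14. That is one component of size 6.
Starting from 1 we can reach 1, 2, 5, 6, 8, 11, 12, 13. That is one component of size 8.
Total: 2 components.

2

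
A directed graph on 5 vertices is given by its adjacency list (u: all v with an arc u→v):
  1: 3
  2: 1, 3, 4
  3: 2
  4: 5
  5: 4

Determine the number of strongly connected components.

{1, 2, 3} are all mutually reachable — one SCC of size 3.
{4, 5} are all mutually reachable — one SCC of size 2.
That gives 2 strongly connected components.

2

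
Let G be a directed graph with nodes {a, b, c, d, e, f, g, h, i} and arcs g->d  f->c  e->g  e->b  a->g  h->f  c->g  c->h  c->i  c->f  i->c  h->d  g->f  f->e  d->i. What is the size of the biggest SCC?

{c, d, e, f, g, h, i} are all mutually reachable — one SCC of size 7.
{a} is an SCC by itself.
{b} is an SCC by itself.
The largest has 7 vertices.

7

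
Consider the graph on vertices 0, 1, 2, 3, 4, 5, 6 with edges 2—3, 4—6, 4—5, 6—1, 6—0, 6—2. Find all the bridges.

0-6, 1-6, 2-3, 2-6, 4-5, 4-6

removing 2—3 disconnects 2 from 3; removing 0—6 disconnects 0 from 6; removing 4—5 disconnects 4 from 5; removing 2—6 disconnects 2 from 6 — these are bridges.
In total 6 edges are bridges.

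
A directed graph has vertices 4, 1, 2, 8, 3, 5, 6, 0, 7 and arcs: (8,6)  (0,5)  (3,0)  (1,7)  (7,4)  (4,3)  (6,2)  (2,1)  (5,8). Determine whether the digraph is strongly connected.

Yes

From 0 we can reach every vertex (0, 1, 2, 3, 4, 5, 6, 7, 8), and every vertex can reach 0 (0, 1, 2, 3, 4, 5, 6, 7, 8). So the whole graph is one strongly connected component.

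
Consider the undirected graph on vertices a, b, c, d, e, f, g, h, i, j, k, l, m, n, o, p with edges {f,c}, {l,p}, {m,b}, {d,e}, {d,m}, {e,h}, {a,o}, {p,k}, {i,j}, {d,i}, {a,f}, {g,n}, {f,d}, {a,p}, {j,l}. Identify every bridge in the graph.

a-o, b-m, c-f, d-e, d-m, e-h, g-n, k-p

The edges on the cycle a-f-d-i-j-l-p-a are not bridges since each lies on that cycle.
But removing e-h disconnects e from h; removing a-o disconnects a from o; removing p-k disconnects p from k; removing c-f disconnects c from f — these are bridges.
In total 8 edges are bridges.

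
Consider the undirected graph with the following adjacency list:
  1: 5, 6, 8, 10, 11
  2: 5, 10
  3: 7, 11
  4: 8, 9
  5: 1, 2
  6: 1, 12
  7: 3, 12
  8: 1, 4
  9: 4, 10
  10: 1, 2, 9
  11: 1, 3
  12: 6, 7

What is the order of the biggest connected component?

12

Starting from 1 we can reach 1, 2, 3, 4, 5, 6, 7, 8, 9, 10, 11, 12. That is one component of size 12.
The largest has 12 vertices.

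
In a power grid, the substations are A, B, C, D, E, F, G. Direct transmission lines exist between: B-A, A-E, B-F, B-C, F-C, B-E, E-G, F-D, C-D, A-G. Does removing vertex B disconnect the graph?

Deleting B raises the number of components from 1 to 2, so B is a cut vertex.

Yes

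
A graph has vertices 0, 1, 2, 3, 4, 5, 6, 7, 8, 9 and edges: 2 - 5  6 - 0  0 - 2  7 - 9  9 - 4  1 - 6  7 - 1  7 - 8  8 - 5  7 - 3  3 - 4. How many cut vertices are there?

1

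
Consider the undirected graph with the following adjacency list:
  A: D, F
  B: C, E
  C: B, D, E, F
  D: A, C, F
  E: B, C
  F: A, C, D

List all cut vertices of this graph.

C

Removing C increases the component count from 1 to 2, so C is a cut vertex.
By contrast removing E leaves 1 component; it is not a cut vertex. No other vertex is a cut vertex either.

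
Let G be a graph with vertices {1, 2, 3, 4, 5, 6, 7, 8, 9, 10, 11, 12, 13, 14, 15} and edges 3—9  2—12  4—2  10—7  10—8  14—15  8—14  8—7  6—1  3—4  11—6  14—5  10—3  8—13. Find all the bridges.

1-6, 10-3, 11-6, 12-2, 13-8, 14-15, 14-5, 14-8, 2-4, 3-4, 3-9

The edges on the cycle 10-8-7-10 are not bridges since each lies on that cycle.
But removing 14—5 disconnects 14 from 5; removing 2—12 disconnects 2 from 12; removing 13—8 disconnects 13 from 8; removing 6—1 disconnects 6 from 1 — these are bridges.
In total 11 edges are bridges.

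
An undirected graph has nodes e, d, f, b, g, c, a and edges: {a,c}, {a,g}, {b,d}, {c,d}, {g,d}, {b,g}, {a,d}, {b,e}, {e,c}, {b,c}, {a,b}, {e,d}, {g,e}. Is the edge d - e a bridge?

No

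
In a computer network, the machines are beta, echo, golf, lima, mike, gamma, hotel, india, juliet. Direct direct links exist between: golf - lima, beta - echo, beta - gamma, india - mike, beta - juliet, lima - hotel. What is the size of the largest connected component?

Starting from mike we can reach mike, india. That is one component of size 2.
Starting from golf we can reach golf, lima, hotel. That is one component of size 3.
Starting from beta we can reach beta, echo, gamma, juliet. That is one component of size 4.
The largest has 4 vertices.

4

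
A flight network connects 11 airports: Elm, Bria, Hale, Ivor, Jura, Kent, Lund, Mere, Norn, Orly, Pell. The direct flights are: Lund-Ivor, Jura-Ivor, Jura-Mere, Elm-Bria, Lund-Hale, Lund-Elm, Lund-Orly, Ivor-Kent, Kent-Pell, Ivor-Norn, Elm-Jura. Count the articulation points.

Removing Elm increases the component count from 1 to 2, so Elm is a cut vertex.
Removing Ivor increases the component count from 1 to 3, so Ivor is a cut vertex.
Removing Jura increases the component count from 1 to 2, so Jura is a cut vertex.
Likewise Kent, Lund are cut vertices.
By contrast removing Mere leaves 1 component; it is not a cut vertex. No other vertex is a cut vertex either.

5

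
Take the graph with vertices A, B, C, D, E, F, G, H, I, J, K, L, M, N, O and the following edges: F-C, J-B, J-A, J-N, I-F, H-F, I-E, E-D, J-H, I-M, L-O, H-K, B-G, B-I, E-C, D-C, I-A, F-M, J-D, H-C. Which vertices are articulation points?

B, H, J

Removing B increases the component count from 2 to 3, so B is a cut vertex.
Removing H increases the component count from 2 to 3, so H is a cut vertex.
Removing J increases the component count from 2 to 3, so J is a cut vertex.
By contrast removing C leaves 2 components; it is not a cut vertex. No other vertex is a cut vertex either.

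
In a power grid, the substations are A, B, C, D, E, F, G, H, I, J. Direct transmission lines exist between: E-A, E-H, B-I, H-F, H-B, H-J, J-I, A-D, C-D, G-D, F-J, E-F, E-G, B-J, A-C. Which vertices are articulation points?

E

Removing E increases the component count from 1 to 2, so E is a cut vertex.
By contrast removing D leaves 1 component; it is not a cut vertex. No other vertex is a cut vertex either.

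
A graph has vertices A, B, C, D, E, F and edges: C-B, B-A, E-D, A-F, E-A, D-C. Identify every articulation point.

A

Removing A increases the component count from 1 to 2, so A is a cut vertex.
By contrast removing B leaves 1 component; it is not a cut vertex. No other vertex is a cut vertex either.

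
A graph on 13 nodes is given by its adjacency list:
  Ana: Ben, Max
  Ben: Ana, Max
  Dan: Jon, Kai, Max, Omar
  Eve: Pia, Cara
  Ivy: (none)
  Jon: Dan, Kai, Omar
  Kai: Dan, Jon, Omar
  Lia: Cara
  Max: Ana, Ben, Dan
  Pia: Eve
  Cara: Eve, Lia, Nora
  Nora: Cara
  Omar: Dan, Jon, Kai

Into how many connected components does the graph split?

Ivy is isolated — a component by itself.
Starting from Eve we can reach Eve, Lia, Pia, Cara, Nora. That is one component of size 5.
Starting from Ana we can reach Ana, Ben, Dan, Jon, Kai, Max, Omar. That is one component of size 7.
Total: 3 components.

3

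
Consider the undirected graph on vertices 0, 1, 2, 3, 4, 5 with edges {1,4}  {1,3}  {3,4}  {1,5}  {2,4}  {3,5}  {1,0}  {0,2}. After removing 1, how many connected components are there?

With 1 gone, the remaining components are: {0, 2, 3, 4, 5}.
That is 1 component.

1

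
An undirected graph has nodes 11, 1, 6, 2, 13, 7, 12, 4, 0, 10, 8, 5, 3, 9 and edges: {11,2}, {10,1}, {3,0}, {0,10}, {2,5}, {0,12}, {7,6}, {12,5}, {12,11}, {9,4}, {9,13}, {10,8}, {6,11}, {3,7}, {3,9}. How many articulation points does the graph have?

4

Removing 0 increases the component count from 1 to 2, so 0 is a cut vertex.
Removing 3 increases the component count from 1 to 2, so 3 is a cut vertex.
Removing 9 increases the component count from 1 to 3, so 9 is a cut vertex.
Likewise 10 is a cut vertex.
By contrast removing 1 leaves 1 component; it is not a cut vertex. No other vertex is a cut vertex either.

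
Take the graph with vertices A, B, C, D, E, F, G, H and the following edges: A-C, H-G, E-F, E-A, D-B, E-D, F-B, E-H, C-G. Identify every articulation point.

E

Removing E increases the component count from 1 to 2, so E is a cut vertex.
By contrast removing B leaves 1 component; it is not a cut vertex. No other vertex is a cut vertex either.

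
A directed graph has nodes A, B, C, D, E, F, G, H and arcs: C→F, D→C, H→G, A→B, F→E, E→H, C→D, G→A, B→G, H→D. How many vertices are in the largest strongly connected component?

5

{C, D, E, F, H} are all mutually reachable — one SCC of size 5.
{A, B, G} are all mutually reachable — one SCC of size 3.
The largest has 5 vertices.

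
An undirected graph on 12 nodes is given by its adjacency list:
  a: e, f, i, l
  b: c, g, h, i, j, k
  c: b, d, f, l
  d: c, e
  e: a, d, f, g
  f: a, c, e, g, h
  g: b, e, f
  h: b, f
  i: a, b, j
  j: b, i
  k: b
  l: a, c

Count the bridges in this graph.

1

The edges on the cycle b-j-i-b are not bridges since each lies on that cycle.
But removing k-b disconnects k from b — this is a bridge.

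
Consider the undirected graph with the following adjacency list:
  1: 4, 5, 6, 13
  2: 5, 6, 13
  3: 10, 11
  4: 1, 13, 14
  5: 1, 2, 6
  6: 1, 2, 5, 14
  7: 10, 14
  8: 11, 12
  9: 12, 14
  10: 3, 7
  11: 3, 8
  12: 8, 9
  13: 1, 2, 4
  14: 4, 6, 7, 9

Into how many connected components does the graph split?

1

Starting from 1 we can reach 1, 2, 3, 4, 5, 6, 7, 8, 9, 10, 11, 12, 13, 14. That is one component of size 14.
Total: 1 component.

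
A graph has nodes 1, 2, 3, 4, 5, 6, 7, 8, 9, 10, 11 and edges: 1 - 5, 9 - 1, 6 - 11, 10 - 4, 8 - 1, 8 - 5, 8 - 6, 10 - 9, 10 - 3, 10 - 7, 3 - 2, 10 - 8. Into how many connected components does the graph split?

1

Starting from 1 we can reach 1, 2, 3, 4, 5, 6, 7, 8, 9, 10, 11. That is one component of size 11.
Total: 1 component.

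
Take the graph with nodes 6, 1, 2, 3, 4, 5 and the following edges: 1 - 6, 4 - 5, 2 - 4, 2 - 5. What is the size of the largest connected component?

3 is isolated — a component by itself.
Starting from 1 we can reach 1, 6. That is one component of size 2.
Starting from 2 we can reach 2, 4, 5. That is one component of size 3.
The largest has 3 vertices.

3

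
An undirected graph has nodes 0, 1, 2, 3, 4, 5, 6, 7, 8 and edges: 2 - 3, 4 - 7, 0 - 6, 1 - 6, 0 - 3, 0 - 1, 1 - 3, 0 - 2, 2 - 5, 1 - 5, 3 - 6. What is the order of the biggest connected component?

6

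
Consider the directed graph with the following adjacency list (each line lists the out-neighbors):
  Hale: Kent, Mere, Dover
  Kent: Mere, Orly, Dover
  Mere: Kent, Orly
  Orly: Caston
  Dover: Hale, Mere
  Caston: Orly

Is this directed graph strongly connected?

There is no directed path from Caston to Hale, so the graph is not strongly connected.

No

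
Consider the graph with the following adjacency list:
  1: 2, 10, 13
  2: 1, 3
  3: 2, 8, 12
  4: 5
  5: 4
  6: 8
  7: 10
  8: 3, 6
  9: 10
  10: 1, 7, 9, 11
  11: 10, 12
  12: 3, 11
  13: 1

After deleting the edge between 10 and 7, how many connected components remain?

3

Before removal there are 2 components.
10-7 is a bridge — removing it separates 10's side from 7's side.
After removal: 3 components.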